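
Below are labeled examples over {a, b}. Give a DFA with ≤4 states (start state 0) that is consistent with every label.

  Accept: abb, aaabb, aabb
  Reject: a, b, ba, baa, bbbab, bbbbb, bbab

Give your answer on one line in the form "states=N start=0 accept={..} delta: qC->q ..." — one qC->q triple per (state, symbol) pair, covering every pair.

states=3 start=0 accept={2} delta: 0a->0 0b->1 1a->0 1b->2 2a->0 2b->1

Grow the machine one transition at a time. Run the examples from 0; the earliest place one falls off (shortest prefix, ties alphabetical) gets sent to the lowest-numbered state that keeps every Accept/Reject pair distinguishable — a pair clashes when both reach the same state with identical unread suffix — and to a fresh state only if none does.
a: 0a undefined. 0a->0: ok.
b: 0b undefined. 0b->0: no, abb/a meet in 0. Open state 1: 0b->1.
ba: 1a undefined. 1a->0: ok.
bb: 1b undefined. 1b->0: no, abb/a meet in 0. 1b->1: no, abb/b meet in 1. Open state 2: 1b->2.
bba: 2a undefined. 2a->0: ok.
bbb: 2b undefined. 2b->0: no, abb/bbbbb meet in 2. 2b->1: ok.
All examples now run through 3 states with every (state, symbol) defined. Accept strings end in {2}, Reject strings end in {0,1}; accept={2}.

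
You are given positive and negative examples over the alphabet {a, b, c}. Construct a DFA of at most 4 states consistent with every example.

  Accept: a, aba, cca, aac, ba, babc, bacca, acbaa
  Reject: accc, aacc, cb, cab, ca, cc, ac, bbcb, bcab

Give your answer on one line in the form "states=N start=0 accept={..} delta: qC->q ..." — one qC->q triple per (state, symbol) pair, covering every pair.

states=3 start=0 accept={1} delta: 0a->1 0b->0 0c->1 1a->0 1b->0 1c->2 2a->1 2b->1 2c->2

Grow the machine one transition at a time. Run the examples from 0; the earliest place one falls off (shortest prefix, ties alphabetical) gets sent to the lowest-numbered state that keeps every Accept/Reject pair distinguishable — a pair clashes when both reach the same state with identical unread suffix — and to a fresh state only if none does.
a: 0a undefined. 0a->0: no, aac/ac meet in 0 with "c" left. Open state 1: 0a->1.
b: 0b undefined. 0b->0: ok.
c: 0c undefined. 0c->0: no, a/ca meet in 1. 0c->1: ok.
aa: 1a undefined. 1a->0: ok.
ab: 1b undefined. 1b->0: ok.
ac: 1c undefined. 1c->0: no, bacca/accc meet in 0. 1c->1: no, a/accc meet in 1. Open state 2: 1c->2.
acb: 2b undefined. 2b->0: no, acbaa/cb meet in 0. 2b->1: ok.
acc: 2c undefined. 2c->0: no, a/accc meet in 1. 2c->1: no, bacca/cb meet in 0. 2c->2: ok.
cca: 2a undefined. 2a->0: no, cca/cb meet in 0. 2a->1: ok.
All examples now run through 3 states with every (state, symbol) defined. Accept strings end in {1}, Reject strings end in {0,2}; accept={1}.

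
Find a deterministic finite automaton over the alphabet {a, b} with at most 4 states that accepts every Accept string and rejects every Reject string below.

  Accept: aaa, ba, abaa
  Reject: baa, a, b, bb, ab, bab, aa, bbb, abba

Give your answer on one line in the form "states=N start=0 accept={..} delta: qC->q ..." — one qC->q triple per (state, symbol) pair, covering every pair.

states=3 start=0 accept={0} delta: 0a->1 0b->2 1a->2 1b->1 2a->0 2b->1

Fold the examples into a partial DFA from state 0: repeatedly fix the first undefined (state, symbol) met by the shortest-then-alphabetical prefix, trying targets in increasing order and rejecting any under which an Accept and a Reject string meet in one state with the same remainder; add a state when all current targets are rejected. Accepting states are where Accept strings end.
a: 0a undefined. 0a->0: no, aaa/a meet in 0. Open state 1: 0a->1.
b: 0b undefined. 0b->0: no, ba/a meet in 1. 0b->1: no, aaa/baa meet in 1 with "aa" left. Open state 2: 0b->2.
aa: 1a undefined. 1a->0: no, aaa/a meet in 1. 1a->1: no, aaa/a meet in 1. 1a->2: ok.
ab: 1b undefined. 1b->0: no, aaa/abba meet in 2 with "a" left. 1b->1: ok.
ba: 2a undefined. 2a->0: ok.
bb: 2b undefined. 2b->0: no, aaa/bb meet in 0. 2b->1: ok.
All examples now run through 3 states with every (state, symbol) defined. Accept strings end in {0}, Reject strings end in {1,2}; accept={0}.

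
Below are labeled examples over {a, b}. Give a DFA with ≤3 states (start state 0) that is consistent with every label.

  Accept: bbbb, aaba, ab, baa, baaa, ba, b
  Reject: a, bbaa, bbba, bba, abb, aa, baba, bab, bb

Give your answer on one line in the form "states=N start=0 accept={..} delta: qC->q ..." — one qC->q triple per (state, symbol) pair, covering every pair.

states=3 start=0 accept={1} delta: 0a->0 0b->1 1a->1 1b->2 2a->0 2b->0

State merging on the prefix tree: take the shortest (then alphabetical) example prefix whose next move is undefined and point that move at state 0, else 1, else 2, ...; a target is out if some Accept/Reject pair would then sit in one state with the same input left (inseparable). If every existing state is out, open a new one.
a: 0a undefined. 0a->0: ok.
b: 0b undefined. 0b->0: no, bbbb/a meet in 0. Open state 1: 0b->1.
ba: 1a undefined. 1a->0: no, aaba/a meet in 0. 1a->1: ok.
bb: 1b undefined. 1b->0: no, bbbb/a meet in 0. 1b->1: no, bbbb/bbaa meet in 1. Open state 2: 1b->2.
bba: 2a undefined. 2a->0: ok.
bbb: 2b undefined. 2b->0: ok.
All examples now run through 3 states with every (state, symbol) defined. Accept strings end in {1}, Reject strings end in {0,2}; accept={1}.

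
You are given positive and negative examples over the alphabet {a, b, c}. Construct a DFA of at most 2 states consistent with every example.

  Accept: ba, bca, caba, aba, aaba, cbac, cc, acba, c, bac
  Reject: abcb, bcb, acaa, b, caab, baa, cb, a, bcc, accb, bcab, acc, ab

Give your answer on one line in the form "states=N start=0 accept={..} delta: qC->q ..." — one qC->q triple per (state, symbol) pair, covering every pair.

Grow the machine one transition at a time. Run the examples from 0; the earliest place one falls off (shortest prefix, ties alphabetical) gets sent to the lowest-numbered state that keeps every Accept/Reject pair distinguishable — a pair clashes when both reach the same state with identical unread suffix — and to a fresh state only if none does.
a: 0a undefined. 0a->0: no, cc/acc meet in 0 with "cc" left. Open state 1: 0a->1.
b: 0b undefined. 0b->0: no, ba/a meet in 1. 0b->1: ok.
c: 0c undefined. 0c->0: ok.
aa: 1a undefined. 1a->0: ok.
ab: 1b undefined. 1b->0: no, ba/ab meet in 0. 1b->1: ok.
ac: 1c undefined. 1c->0: no, ba/acaa meet in 0. 1c->1: ok.
All examples now run through 2 states with every (state, symbol) defined. Accept strings end in {0}, Reject strings end in {1}; accept={0}.

states=2 start=0 accept={0} delta: 0a->1 0b->1 0c->0 1a->0 1b->1 1c->1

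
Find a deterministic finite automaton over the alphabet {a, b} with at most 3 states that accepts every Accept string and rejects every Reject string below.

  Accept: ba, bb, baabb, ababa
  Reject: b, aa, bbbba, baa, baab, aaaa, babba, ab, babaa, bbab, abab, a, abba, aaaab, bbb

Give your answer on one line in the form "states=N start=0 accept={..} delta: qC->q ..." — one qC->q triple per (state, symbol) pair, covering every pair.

Fold the examples into a partial DFA from state 0: repeatedly fix the first undefined (state, symbol) met by the shortest-then-alphabetical prefix, trying targets in increasing order and rejecting any under which an Accept and a Reject string meet in one state with the same remainder; add a state when all current targets are rejected. Accepting states are where Accept strings end.
a: 0a undefined. 0a->0: ok.
b: 0b undefined. 0b->0: no, ba/b meet in 0. Open state 1: 0b->1.
ba: 1a undefined. 1a->0: no, ba/aa meet in 0. 1a->1: no, ba/b meet in 1. Open state 2: 1a->2.
bb: 1b undefined. 1b->0: no, bb/aa meet in 0. 1b->1: no, ba/bbbba meet in 2. 1b->2: ok.
baa: 2a undefined. 2a->0: ok.
bab: 2b undefined. 2b->0: no, ba/bbbba meet in 2. 2b->1: ok.
All examples now run through 3 states with every (state, symbol) defined. Accept strings end in {2}, Reject strings end in {0,1}; accept={2}.

states=3 start=0 accept={2} delta: 0a->0 0b->1 1a->2 1b->2 2a->0 2b->1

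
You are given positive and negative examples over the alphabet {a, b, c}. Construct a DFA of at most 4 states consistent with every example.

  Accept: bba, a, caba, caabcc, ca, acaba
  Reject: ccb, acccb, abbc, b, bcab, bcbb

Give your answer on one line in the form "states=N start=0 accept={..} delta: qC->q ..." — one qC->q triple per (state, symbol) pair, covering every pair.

State merging on the prefix tree: take the shortest (then alphabetical) example prefix whose next move is undefined and point that move at state 0, else 1, else 2, ...; a target is out if some Accept/Reject pair would then sit in one state with the same input left (inseparable). If every existing state is out, open a new one.
a: 0a undefined. 0a->0: ok.
b: 0b undefined. 0b->0: no, bba/b meet in 0. Open state 1: 0b->1.
c: 0c undefined. 0c->0: ok.
bb: 1b undefined. 1b->0: no, bba/abbc meet in 0. 1b->1: ok.
bc: 1c undefined. 1c->0: no, a/abbc meet in 0. 1c->1: no, caabcc/ccb meet in 1. Open state 2: 1c->2.
bba: 1a undefined. 1a->0: ok.
bca: 2a undefined. 2a->0: ok.
bcb: 2b undefined. 2b->0: ok.
caabcc: 2c undefined. 2c->0: ok.
All examples now run through 3 states with every (state, symbol) defined. Accept strings end in {0}, Reject strings end in {1,2}; accept={0}.

states=3 start=0 accept={0} delta: 0a->0 0b->1 0c->0 1a->0 1b->1 1c->2 2a->0 2b->0 2c->0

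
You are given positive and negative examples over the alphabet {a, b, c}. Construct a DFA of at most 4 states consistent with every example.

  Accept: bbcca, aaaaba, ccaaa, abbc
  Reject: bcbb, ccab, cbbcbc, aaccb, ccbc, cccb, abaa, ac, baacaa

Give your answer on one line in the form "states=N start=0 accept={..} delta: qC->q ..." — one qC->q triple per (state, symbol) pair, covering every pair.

Grow the machine one transition at a time. Run the examples from 0; the earliest place one falls off (shortest prefix, ties alphabetical) gets sent to the lowest-numbered state that keeps every Accept/Reject pair distinguishable — a pair clashes when both reach the same state with identical unread suffix — and to a fresh state only if none does.
a: 0a undefined. 0a->0: ok.
b: 0b undefined. 0b->0: no, aaaaba/abaa meet in 0. Open state 1: 0b->1.
c: 0c undefined. 0c->0: no, ccaaa/ac meet in 0. 0c->1: ok.
ba: 1a undefined. 1a->0: no, aaaaba/abaa meet in 0. 1a->1: no, aaaaba/abaa meet in 1. Open state 2: 1a->2.
bb: 1b undefined. 1b->0: no, abbc/ac meet in 1. 1b->1: ok.
bc: 1c undefined. 1c->0: no, ccaaa/cbbcbc meet in 0. 1c->1: no, abbc/bcbb meet in 1. 1c->2: ok.
baa: 2a undefined. 2a->0: no, ccaaa/abaa meet in 0. 2a->1: no, aaaaba/baacaa meet in 2. 2a->2: no, aaaaba/abaa meet in 2. Open state 3: 2a->3.
bcb: 2b undefined. 2b->0: ok.
ccc: 2c undefined. 2c->0: no, bbcca/aaccb meet in 0. 2c->1: ok.
baac: 3c undefined. 3c->0: ok.
ccaa: 3a undefined. 3a->0: no, ccaaa/aaccb meet in 0. 3a->1: ok.
ccab: 3b undefined. 3b->0: ok.
All examples now run through 4 states with every (state, symbol) defined. Accept strings end in {2}, Reject strings end in {0,1,3}; accept={2}.

states=4 start=0 accept={2} delta: 0a->0 0b->1 0c->1 1a->2 1b->1 1c->2 2a->3 2b->0 2c->1 3a->1 3b->0 3c->0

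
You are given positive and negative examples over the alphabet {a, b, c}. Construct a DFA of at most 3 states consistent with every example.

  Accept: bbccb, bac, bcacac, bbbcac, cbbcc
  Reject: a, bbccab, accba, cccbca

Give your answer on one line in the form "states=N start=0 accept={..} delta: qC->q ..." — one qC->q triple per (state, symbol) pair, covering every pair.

Fold the examples into a partial DFA from state 0: repeatedly fix the first undefined (state, symbol) met by the shortest-then-alphabetical prefix, trying targets in increasing order and rejecting any under which an Accept and a Reject string meet in one state with the same remainder; add a state when all current targets are rejected. Accepting states are where Accept strings end.
a: 0a undefined. 0a->0: ok.
b: 0b undefined. 0b->0: ok.
c: 0c undefined. 0c->0: no, bbccb/a meet in 0. Open state 1: 0c->1.
cb: 1b undefined. 1b->0: ok.
cc: 1c undefined. 1c->0: no, bbccb/a meet in 0. 1c->1: no, bbccb/a meet in 0. Open state 2: 1c->2.
bca: 1a undefined. 1a->0: ok.
ccc: 2c undefined. 2c->0: ok.
accb: 2b undefined. 2b->0: no, bbccb/a meet in 0. 2b->1: ok.
bbcca: 2a undefined. 2a->0: ok.
All examples now run through 3 states with every (state, symbol) defined. Accept strings end in {1,2}, Reject strings end in {0}; accept={1,2}.

states=3 start=0 accept={1,2} delta: 0a->0 0b->0 0c->1 1a->0 1b->0 1c->2 2a->0 2b->1 2c->0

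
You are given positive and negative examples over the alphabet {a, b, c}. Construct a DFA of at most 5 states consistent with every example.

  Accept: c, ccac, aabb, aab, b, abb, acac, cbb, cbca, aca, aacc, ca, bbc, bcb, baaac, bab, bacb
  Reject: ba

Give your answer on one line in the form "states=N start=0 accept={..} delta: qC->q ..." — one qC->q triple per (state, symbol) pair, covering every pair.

Fold the examples into a partial DFA from state 0: repeatedly fix the first undefined (state, symbol) met by the shortest-then-alphabetical prefix, trying targets in increasing order and rejecting any under which an Accept and a Reject string meet in one state with the same remainder; add a state when all current targets are rejected. Accepting states are where Accept strings end.
a: 0a undefined. 0a->0: ok.
b: 0b undefined. 0b->0: no, aabb/ba meet in 0. Open state 1: 0b->1.
c: 0c undefined. 0c->0: ok.
ba: 1a undefined. 1a->0: no, c/ba meet in 0. 1a->1: no, aab/ba meet in 1. Open state 2: 1a->2.
bb: 1b undefined. 1b->0: ok.
bc: 1c undefined. 1c->0: ok.
baa: 2a undefined. 2a->0: ok.
bab: 2b undefined. 2b->0: ok.
bac: 2c undefined. 2c->0: ok.
All examples now run through 3 states with every (state, symbol) defined. Accept strings end in {0,1}, Reject strings end in {2}; accept={0,1}.

states=3 start=0 accept={0,1} delta: 0a->0 0b->1 0c->0 1a->2 1b->0 1c->0 2a->0 2b->0 2c->0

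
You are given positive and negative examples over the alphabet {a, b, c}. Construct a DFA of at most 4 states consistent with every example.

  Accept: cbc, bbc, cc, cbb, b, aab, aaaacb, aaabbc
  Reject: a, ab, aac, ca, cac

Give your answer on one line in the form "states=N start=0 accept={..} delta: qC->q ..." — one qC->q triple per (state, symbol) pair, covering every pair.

State merging on the prefix tree: take the shortest (then alphabetical) example prefix whose next move is undefined and point that move at state 0, else 1, else 2, ...; a target is out if some Accept/Reject pair would then sit in one state with the same input left (inseparable). If every existing state is out, open a new one.
a: 0a undefined. 0a->0: no, b/ab meet in 0 with "b" left. Open state 1: 0a->1.
b: 0b undefined. 0b->0: ok.
c: 0c undefined. 0c->0: ok.
aa: 1a undefined. 1a->0: no, cbc/aac meet in 0. 1a->1: no, aab/ab meet in 1 with "b" left. Open state 2: 1a->2.
ab: 1b undefined. 1b->0: no, cbc/ab meet in 0. 1b->1: ok.
aaa: 2a undefined. 2a->0: ok.
aab: 2b undefined. 2b->0: ok.
aac: 2c undefined. 2c->0: no, cbc/aac meet in 0. 2c->1: ok.
cac: 1c undefined. 1c->0: no, cbc/cac meet in 0. 1c->1: no, aaaacb/a meet in 1. 1c->2: ok.
All examples now run through 3 states with every (state, symbol) defined. Accept strings end in {0}, Reject strings end in {1,2}; accept={0}.

states=3 start=0 accept={0} delta: 0a->1 0b->0 0c->0 1a->2 1b->1 1c->2 2a->0 2b->0 2c->1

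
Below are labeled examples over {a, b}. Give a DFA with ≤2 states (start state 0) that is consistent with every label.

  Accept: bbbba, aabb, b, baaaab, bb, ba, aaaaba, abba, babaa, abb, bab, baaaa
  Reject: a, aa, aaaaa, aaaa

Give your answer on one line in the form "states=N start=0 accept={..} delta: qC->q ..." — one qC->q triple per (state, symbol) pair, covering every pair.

states=2 start=0 accept={1} delta: 0a->0 0b->1 1a->1 1b->1

Fold the examples into a partial DFA from state 0: repeatedly fix the first undefined (state, symbol) met by the shortest-then-alphabetical prefix, trying targets in increasing order and rejecting any under which an Accept and a Reject string meet in one state with the same remainder; add a state when all current targets are rejected. Accepting states are where Accept strings end.
a: 0a undefined. 0a->0: ok.
b: 0b undefined. 0b->0: no, bbbba/a meet in 0. Open state 1: 0b->1.
ba: 1a undefined. 1a->0: no, ba/a meet in 0. 1a->1: ok.
bb: 1b undefined. 1b->0: no, bbbba/a meet in 0. 1b->1: ok.
All examples now run through 2 states with every (state, symbol) defined. Accept strings end in {1}, Reject strings end in {0}; accept={1}.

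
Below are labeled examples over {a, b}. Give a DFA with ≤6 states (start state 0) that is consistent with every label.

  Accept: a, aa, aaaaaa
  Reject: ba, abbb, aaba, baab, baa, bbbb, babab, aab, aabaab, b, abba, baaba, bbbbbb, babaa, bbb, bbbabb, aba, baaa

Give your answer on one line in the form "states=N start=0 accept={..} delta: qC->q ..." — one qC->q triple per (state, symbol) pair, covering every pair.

states=2 start=0 accept={0} delta: 0a->0 0b->1 1a->1 1b->1

State merging on the prefix tree: take the shortest (then alphabetical) example prefix whose next move is undefined and point that move at state 0, else 1, else 2, ...; a target is out if some Accept/Reject pair would then sit in one state with the same input left (inseparable). If every existing state is out, open a new one.
a: 0a undefined. 0a->0: ok.
b: 0b undefined. 0b->0: no, a/ba meet in 0. Open state 1: 0b->1.
ba: 1a undefined. 1a->0: no, a/ba meet in 0. 1a->1: ok.
bb: 1b undefined. 1b->0: no, a/baab meet in 0. 1b->1: ok.
All examples now run through 2 states with every (state, symbol) defined. Accept strings end in {0}, Reject strings end in {1}; accept={0}.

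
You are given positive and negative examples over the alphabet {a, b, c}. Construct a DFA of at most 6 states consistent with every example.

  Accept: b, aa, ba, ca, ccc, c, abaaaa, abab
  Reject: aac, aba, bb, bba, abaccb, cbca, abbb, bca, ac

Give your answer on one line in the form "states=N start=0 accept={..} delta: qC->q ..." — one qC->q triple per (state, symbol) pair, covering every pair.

states=4 start=0 accept={0,1} delta: 0a->1 0b->1 0c->0 1a->1 1b->2 1c->2 2a->3 2b->1 2c->1 3a->0 3b->0 3c->2

State merging on the prefix tree: take the shortest (then alphabetical) example prefix whose next move is undefined and point that move at state 0, else 1, else 2, ...; a target is out if some Accept/Reject pair would then sit in one state with the same input left (inseparable). If every existing state is out, open a new one.
a: 0a undefined. 0a->0: no, ba/aba meet in 0 with "ba" left. Open state 1: 0a->1.
b: 0b undefined. 0b->0: no, b/bb meet in 0. 0b->1: ok.
c: 0c undefined. 0c->0: ok.
aa: 1a undefined. 1a->0: no, aa/aac meet in 0. 1a->1: ok.
ab: 1b undefined. 1b->0: no, b/aba meet in 1. 1b->1: no, b/aba meet in 1. Open state 2: 1b->2.
ac: 1c undefined. 1c->0: no, b/cbca meet in 1. 1c->1: no, b/aac meet in 1. 1c->2: ok.
aba: 2a undefined. 2a->0: no, b/abaccb meet in 1. 2a->1: no, b/aba meet in 1. 2a->2: no, abaaaa/aac meet in 2. Open state 3: 2a->3.
abb: 2b undefined. 2b->0: no, b/abbb meet in 1. 2b->1: ok.
abaa: 3a undefined. 3a->0: ok.
abab: 3b undefined. 3b->0: ok.
abac: 3c undefined. 3c->0: no, b/abaccb meet in 1. 3c->1: no, b/abaccb meet in 1. 3c->2: ok.
abacc: 2c undefined. 2c->0: no, b/abaccb meet in 1. 2c->1: ok.
All examples now run through 4 states with every (state, symbol) defined. Accept strings end in {0,1}, Reject strings end in {2,3}; accept={0,1}.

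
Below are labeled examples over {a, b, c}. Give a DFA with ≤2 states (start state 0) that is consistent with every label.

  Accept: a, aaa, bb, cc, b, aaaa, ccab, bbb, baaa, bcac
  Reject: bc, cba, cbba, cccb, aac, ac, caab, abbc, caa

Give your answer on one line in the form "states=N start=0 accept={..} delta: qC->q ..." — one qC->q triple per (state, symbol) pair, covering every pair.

Fold the examples into a partial DFA from state 0: repeatedly fix the first undefined (state, symbol) met by the shortest-then-alphabetical prefix, trying targets in increasing order and rejecting any under which an Accept and a Reject string meet in one state with the same remainder; add a state when all current targets are rejected. Accepting states are where Accept strings end.
a: 0a undefined. 0a->0: ok.
b: 0b undefined. 0b->0: ok.
c: 0c undefined. 0c->0: no, a/bc meet in 0. Open state 1: 0c->1.
ca: 1a undefined. 1a->0: no, a/caab meet in 0. 1a->1: ok.
cb: 1b undefined. 1b->0: no, a/cba meet in 0. 1b->1: ok.
cc: 1c undefined. 1c->0: ok.
All examples now run through 2 states with every (state, symbol) defined. Accept strings end in {0}, Reject strings end in {1}; accept={0}.

states=2 start=0 accept={0} delta: 0a->0 0b->0 0c->1 1a->1 1b->1 1c->0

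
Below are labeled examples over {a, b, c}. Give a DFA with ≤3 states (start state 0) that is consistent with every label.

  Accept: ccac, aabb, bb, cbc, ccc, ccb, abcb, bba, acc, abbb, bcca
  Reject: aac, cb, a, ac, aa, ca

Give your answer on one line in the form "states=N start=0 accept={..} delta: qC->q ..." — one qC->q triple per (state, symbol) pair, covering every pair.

Grow the machine one transition at a time. Run the examples from 0; the earliest place one falls off (shortest prefix, ties alphabetical) gets sent to the lowest-numbered state that keeps every Accept/Reject pair distinguishable — a pair clashes when both reach the same state with identical unread suffix — and to a fresh state only if none does.
a: 0a undefined. 0a->0: ok.
b: 0b undefined. 0b->0: no, aabb/a meet in 0. Open state 1: 0b->1.
c: 0c undefined. 0c->0: no, ccac/aac meet in 0. 0c->1: no, aabb/cb meet in 1 with "b" left. Open state 2: 0c->2.
bb: 1b undefined. 1b->0: no, aabb/a meet in 0. 1b->1: ok.
bc: 1c undefined. 1c->0: no, bcca/ca meet in 2 with "a" left. 1c->1: ok.
ca: 2a undefined. 2a->0: ok.
cb: 2b undefined. 2b->0: no, cbc/aac meet in 2. 2b->1: no, aabb/cb meet in 1. 2b->2: ok.
cc: 2c undefined. 2c->0: no, ccac/aac meet in 2. 2c->1: ok.
bba: 1a undefined. 1a->0: no, ccac/aac meet in 2. 1a->1: ok.
All examples now run through 3 states with every (state, symbol) defined. Accept strings end in {1}, Reject strings end in {0,2}; accept={1}.

states=3 start=0 accept={1} delta: 0a->0 0b->1 0c->2 1a->1 1b->1 1c->1 2a->0 2b->2 2c->1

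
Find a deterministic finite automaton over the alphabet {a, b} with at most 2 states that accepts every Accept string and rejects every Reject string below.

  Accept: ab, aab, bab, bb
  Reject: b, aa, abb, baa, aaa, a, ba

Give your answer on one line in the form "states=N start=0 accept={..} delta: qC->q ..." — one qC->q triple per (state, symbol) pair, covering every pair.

states=2 start=0 accept={0} delta: 0a->1 0b->1 1a->1 1b->0

Grow the machine one transition at a time. Run the examples from 0; the earliest place one falls off (shortest prefix, ties alphabetical) gets sent to the lowest-numbered state that keeps every Accept/Reject pair distinguishable — a pair clashes when both reach the same state with identical unread suffix — and to a fresh state only if none does.
a: 0a undefined. 0a->0: no, ab/b meet in 0 with "b" left. Open state 1: 0a->1.
b: 0b undefined. 0b->0: no, bb/b meet in 0. 0b->1: ok.
aa: 1a undefined. 1a->0: no, aab/b meet in 1. 1a->1: ok.
ab: 1b undefined. 1b->0: ok.
All examples now run through 2 states with every (state, symbol) defined. Accept strings end in {0}, Reject strings end in {1}; accept={0}.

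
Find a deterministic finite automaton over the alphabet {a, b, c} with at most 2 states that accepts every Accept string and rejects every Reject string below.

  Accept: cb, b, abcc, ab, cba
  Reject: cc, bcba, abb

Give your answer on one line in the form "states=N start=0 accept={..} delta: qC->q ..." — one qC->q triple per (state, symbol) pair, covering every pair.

states=2 start=0 accept={1} delta: 0a->0 0b->1 0c->0 1a->1 1b->0 1c->1

State merging on the prefix tree: take the shortest (then alphabetical) example prefix whose next move is undefined and point that move at state 0, else 1, else 2, ...; a target is out if some Accept/Reject pair would then sit in one state with the same input left (inseparable). If every existing state is out, open a new one.
a: 0a undefined. 0a->0: ok.
b: 0b undefined. 0b->0: no, b/abb meet in 0. Open state 1: 0b->1.
c: 0c undefined. 0c->0: ok.
bc: 1c undefined. 1c->0: no, abcc/cc meet in 0. 1c->1: ok.
abb: 1b undefined. 1b->0: ok.
cba: 1a undefined. 1a->0: no, cba/cc meet in 0. 1a->1: ok.
All examples now run through 2 states with every (state, symbol) defined. Accept strings end in {1}, Reject strings end in {0}; accept={1}.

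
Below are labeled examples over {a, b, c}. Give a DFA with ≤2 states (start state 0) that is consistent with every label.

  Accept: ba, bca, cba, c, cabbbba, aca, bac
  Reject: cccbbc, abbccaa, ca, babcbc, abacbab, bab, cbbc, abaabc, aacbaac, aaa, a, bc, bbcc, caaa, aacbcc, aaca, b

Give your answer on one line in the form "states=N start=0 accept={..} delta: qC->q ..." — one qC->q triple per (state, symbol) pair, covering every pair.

states=2 start=0 accept={0} delta: 0a->1 0b->1 0c->0 1a->0 1b->1 1c->1

Grow the machine one transition at a time. Run the examples from 0; the earliest place one falls off (shortest prefix, ties alphabetical) gets sent to the lowest-numbered state that keeps every Accept/Reject pair distinguishable — a pair clashes when both reach the same state with identical unread suffix — and to a fresh state only if none does.
a: 0a undefined. 0a->0: no, aca/ca meet in 0 with "ca" left. Open state 1: 0a->1.
b: 0b undefined. 0b->0: no, ba/a meet in 1. 0b->1: ok.
c: 0c undefined. 0c->0: ok.
aa: 1a undefined. 1a->0: ok.
ab: 1b undefined. 1b->0: no, ba/cccbbc meet in 0. 1b->1: ok.
ac: 1c undefined. 1c->0: no, ba/cccbbc meet in 0. 1c->1: ok.
All examples now run through 2 states with every (state, symbol) defined. Accept strings end in {0}, Reject strings end in {1}; accept={0}.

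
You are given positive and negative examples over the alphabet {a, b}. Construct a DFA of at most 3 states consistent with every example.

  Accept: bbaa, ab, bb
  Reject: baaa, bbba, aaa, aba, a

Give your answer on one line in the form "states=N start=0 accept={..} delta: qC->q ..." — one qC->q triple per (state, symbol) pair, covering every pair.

states=3 start=0 accept={1,2} delta: 0a->0 0b->1 1a->0 1b->2 2a->2 2b->0

Fold the examples into a partial DFA from state 0: repeatedly fix the first undefined (state, symbol) met by the shortest-then-alphabetical prefix, trying targets in increasing order and rejecting any under which an Accept and a Reject string meet in one state with the same remainder; add a state when all current targets are rejected. Accepting states are where Accept strings end.
a: 0a undefined. 0a->0: ok.
b: 0b undefined. 0b->0: no, bbaa/baaa meet in 0. Open state 1: 0b->1.
ba: 1a undefined. 1a->0: ok.
bb: 1b undefined. 1b->0: no, bbaa/baaa meet in 0. 1b->1: no, bbaa/baaa meet in 0. Open state 2: 1b->2.
bba: 2a undefined. 2a->0: no, bbaa/baaa meet in 0. 2a->1: no, bbaa/baaa meet in 0. 2a->2: ok.
bbb: 2b undefined. 2b->0: ok.
All examples now run through 3 states with every (state, symbol) defined. Accept strings end in {1,2}, Reject strings end in {0}; accept={1,2}.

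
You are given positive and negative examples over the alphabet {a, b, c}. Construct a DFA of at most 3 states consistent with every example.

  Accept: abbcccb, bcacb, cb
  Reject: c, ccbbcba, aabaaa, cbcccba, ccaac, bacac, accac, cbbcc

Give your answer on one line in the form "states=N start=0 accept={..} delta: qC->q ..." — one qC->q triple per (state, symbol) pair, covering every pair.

states=3 start=0 accept={2} delta: 0a->0 0b->0 0c->1 1a->0 1b->2 1c->0 2a->0 2b->0 2c->0

State merging on the prefix tree: take the shortest (then alphabetical) example prefix whose next move is undefined and point that move at state 0, else 1, else 2, ...; a target is out if some Accept/Reject pair would then sit in one state with the same input left (inseparable). If every existing state is out, open a new one.
a: 0a undefined. 0a->0: ok.
b: 0b undefined. 0b->0: ok.
c: 0c undefined. 0c->0: no, abbcccb/c meet in 0. Open state 1: 0c->1.
cb: 1b undefined. 1b->0: no, cb/aabaaa meet in 0. 1b->1: no, cb/c meet in 1. Open state 2: 1b->2.
cc: 1c undefined. 1c->0: ok.
bca: 1a undefined. 1a->0: ok.
cbb: 2b undefined. 2b->0: ok.
cbc: 2c undefined. 2c->0: ok.
ccbbcba: 2a undefined. 2a->0: ok.
All examples now run through 3 states with every (state, symbol) defined. Accept strings end in {2}, Reject strings end in {0,1}; accept={2}.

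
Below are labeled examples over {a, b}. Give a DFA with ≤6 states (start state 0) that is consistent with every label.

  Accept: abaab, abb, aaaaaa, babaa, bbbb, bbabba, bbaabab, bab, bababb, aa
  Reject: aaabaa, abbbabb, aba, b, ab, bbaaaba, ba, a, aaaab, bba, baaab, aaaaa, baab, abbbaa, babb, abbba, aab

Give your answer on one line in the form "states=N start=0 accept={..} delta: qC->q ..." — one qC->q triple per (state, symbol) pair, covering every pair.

Grow the machine one transition at a time. Run the examples from 0; the earliest place one falls off (shortest prefix, ties alphabetical) gets sent to the lowest-numbered state that keeps every Accept/Reject pair distinguishable — a pair clashes when both reach the same state with identical unread suffix — and to a fresh state only if none does.
a: 0a undefined. 0a->0: no, abaab/baab meet in 0 with "baab" left. Open state 1: 0a->1.
b: 0b undefined. 0b->0: no, abb/babb meet in 1 with "bb" left. 0b->1: no, bab/aab meet in 1 with "ab" left. Open state 2: 0b->2.
aa: 1a undefined. 1a->0: ok.
ab: 1b undefined. 1b->0: no, abaab/b meet in 2. 1b->1: no, abaab/aaabaa meet in 1. 1b->2: no, abaab/baab meet in 2 with "aab" left. Open state 3: 1b->3.
ba: 2a undefined. 2a->0: no, aaaaaa/ba meet in 0. 2a->1: no, abb/babb meet in 3 with "b" left. 2a->2: no, bab/baaab meet in 2 with "b" left. 2a->3: no, abaab/baaab meet in 3 with "aab" left. Open state 4: 2a->4.
bb: 2b undefined. 2b->0: ok.
aba: 3a undefined. 3a->0: no, abaab/ab meet in 3. 3a->1: no, abaab/b meet in 2. 3a->2: ok.
abb: 3b undefined. 3b->0: no, bbabba/a meet in 1. 3b->1: no, abb/a meet in 1. 3b->2: no, abb/abbbabb meet in 2. 3b->3: no, abb/ab meet in 3. 3b->4: no, abb/aaabaa meet in 4. Open state 5: 3b->5.
baa: 4a undefined. 4a->0: ok.
bab: 4b undefined. 4b->0: ok.
abbb: 5b undefined. 5b->0: no, abaab/abbbaa meet in 0. 5b->1: no, abaab/abbbabb meet in 0. 5b->2: no, abaab/abbbaa meet in 0. 5b->3: ok.
bbabba: 5a undefined. 5a->0: ok.
All examples now run through 6 states with every (state, symbol) defined. Accept strings end in {0,5}, Reject strings end in {1,2,3,4}; accept={0,5}.

states=6 start=0 accept={0,5} delta: 0a->1 0b->2 1a->0 1b->3 2a->4 2b->0 3a->2 3b->5 4a->0 4b->0 5a->0 5b->3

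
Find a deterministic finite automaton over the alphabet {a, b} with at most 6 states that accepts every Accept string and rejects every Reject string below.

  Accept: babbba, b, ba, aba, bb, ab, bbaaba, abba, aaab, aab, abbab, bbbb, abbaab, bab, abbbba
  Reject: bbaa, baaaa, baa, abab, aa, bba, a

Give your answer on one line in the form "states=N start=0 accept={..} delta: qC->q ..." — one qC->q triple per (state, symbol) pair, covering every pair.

Grow the machine one transition at a time. Run the examples from 0; the earliest place one falls off (shortest prefix, ties alphabetical) gets sent to the lowest-numbered state that keeps every Accept/Reject pair distinguishable — a pair clashes when both reach the same state with identical unread suffix — and to a fresh state only if none does.
a: 0a undefined. 0a->0: no, abba/bba meet in 0 with "bba" left. Open state 1: 0a->1.
b: 0b undefined. 0b->0: no, ba/bba meet in 1. 0b->1: no, b/a meet in 1. Open state 2: 0b->2.
aa: 1a undefined. 1a->0: ok.
ab: 1b undefined. 1b->0: no, aba/a meet in 1. 1b->1: no, b/abab meet in 2. 1b->2: no, abba/bba meet in 2 with "ba" left. Open state 3: 1b->3.
ba: 2a undefined. 2a->0: no, ba/aa meet in 0. 2a->1: no, ba/a meet in 1. 2a->2: no, b/baaaa meet in 2. 2a->3: no, aba/baa meet in 3 with "a" left. Open state 4: 2a->4.
bb: 2b undefined. 2b->0: no, bb/bbaa meet in 0. 2b->1: no, bb/bbaa meet in 1. 2b->2: no, ba/bba meet in 4. 2b->3: no, aba/bba meet in 3 with "a" left. 2b->4: ok.
aba: 3a undefined. 3a->0: no, b/abab meet in 2. 3a->1: no, aba/a meet in 1. 3a->2: no, ba/abab meet in 4. 3a->3: ok.
abb: 3b undefined. 3b->0: no, abba/a meet in 1. 3b->1: no, abba/aa meet in 0. 3b->2: no, b/abab meet in 2. 3b->3: no, aba/abab meet in 3. 3b->4: no, ba/abab meet in 4. Open state 5: 3b->5.
baa: 4a undefined. 4a->0: ok.
bab: 4b undefined. 4b->0: no, babbba/baaaa meet in 0. 4b->1: no, bab/bbaa meet in 1. 4b->2: ok.
abba: 5a undefined. 5a->0: no, abba/baaaa meet in 0. 5a->1: no, abba/bbaa meet in 1. 5a->2: ok.
abbb: 5b undefined. 5b->0: ok.
All examples now run through 6 states with every (state, symbol) defined. Accept strings end in {2,3,4}, Reject strings end in {0,1,5}; accept={2,3,4}.

states=6 start=0 accept={2,3,4} delta: 0a->1 0b->2 1a->0 1b->3 2a->4 2b->4 3a->3 3b->5 4a->0 4b->2 5a->2 5b->0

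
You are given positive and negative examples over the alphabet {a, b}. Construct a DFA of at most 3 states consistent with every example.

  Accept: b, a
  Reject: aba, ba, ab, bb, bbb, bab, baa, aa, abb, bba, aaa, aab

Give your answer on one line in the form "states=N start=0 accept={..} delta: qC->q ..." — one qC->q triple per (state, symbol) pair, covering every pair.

Fold the examples into a partial DFA from state 0: repeatedly fix the first undefined (state, symbol) met by the shortest-then-alphabetical prefix, trying targets in increasing order and rejecting any under which an Accept and a Reject string meet in one state with the same remainder; add a state when all current targets are rejected. Accepting states are where Accept strings end.
a: 0a undefined. 0a->0: no, b/ab meet in 0 with "b" left. Open state 1: 0a->1.
b: 0b undefined. 0b->0: no, b/bb meet in 0. 0b->1: ok.
aa: 1a undefined. 1a->0: no, b/bab meet in 1. 1a->1: no, b/ba meet in 1. Open state 2: 1a->2.
ab: 1b undefined. 1b->0: no, b/aba meet in 1. 1b->1: no, b/ab meet in 1. 1b->2: ok.
aaa: 2a undefined. 2a->0: ok.
aab: 2b undefined. 2b->0: ok.
All examples now run through 3 states with every (state, symbol) defined. Accept strings end in {1}, Reject strings end in {0,2}; accept={1}.

states=3 start=0 accept={1} delta: 0a->1 0b->1 1a->2 1b->2 2a->0 2b->0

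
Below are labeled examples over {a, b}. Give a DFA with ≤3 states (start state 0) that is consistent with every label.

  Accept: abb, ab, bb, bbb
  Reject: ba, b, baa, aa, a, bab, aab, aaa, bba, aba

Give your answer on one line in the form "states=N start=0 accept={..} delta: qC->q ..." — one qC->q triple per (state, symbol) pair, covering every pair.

states=3 start=0 accept={2} delta: 0a->1 0b->1 1a->0 1b->2 2a->0 2b->2

Grow the machine one transition at a time. Run the examples from 0; the earliest place one falls off (shortest prefix, ties alphabetical) gets sent to the lowest-numbered state that keeps every Accept/Reject pair distinguishable — a pair clashes when both reach the same state with identical unread suffix — and to a fresh state only if none does.
a: 0a undefined. 0a->0: no, ab/b meet in 0 with "b" left. Open state 1: 0a->1.
b: 0b undefined. 0b->0: no, ab/bab meet in 1 with "b" left. 0b->1: ok.
aa: 1a undefined. 1a->0: ok.
ab: 1b undefined. 1b->0: no, abb/b meet in 1. 1b->1: no, abb/b meet in 1. Open state 2: 1b->2.
aba: 2a undefined. 2a->0: ok.
abb: 2b undefined. 2b->0: no, abb/ba meet in 0. 2b->1: no, abb/b meet in 1. 2b->2: ok.
All examples now run through 3 states with every (state, symbol) defined. Accept strings end in {2}, Reject strings end in {0,1}; accept={2}.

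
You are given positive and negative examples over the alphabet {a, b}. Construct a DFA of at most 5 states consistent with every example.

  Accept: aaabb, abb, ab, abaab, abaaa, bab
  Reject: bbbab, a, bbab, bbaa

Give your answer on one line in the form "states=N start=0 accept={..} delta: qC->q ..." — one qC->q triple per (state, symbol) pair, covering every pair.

State merging on the prefix tree: take the shortest (then alphabetical) example prefix whose next move is undefined and point that move at state 0, else 1, else 2, ...; a target is out if some Accept/Reject pair would then sit in one state with the same input left (inseparable). If every existing state is out, open a new one.
a: 0a undefined. 0a->0: ok.
b: 0b undefined. 0b->0: no, aaabb/bbbab meet in 0. Open state 1: 0b->1.
ba: 1a undefined. 1a->0: no, abaaa/a meet in 0. 1a->1: ok.
bb: 1b undefined. 1b->0: no, aaabb/bbbab meet in 0. 1b->1: no, aaabb/bbbab meet in 1. Open state 2: 1b->2.
bba: 2a undefined. 2a->0: no, ab/bbab meet in 1. 2a->1: no, aaabb/bbab meet in 2. 2a->2: no, aaabb/bbaa meet in 2. Open state 3: 2a->3.
bbb: 2b undefined. 2b->0: no, ab/bbbab meet in 1. 2b->1: no, aaabb/bbbab meet in 2. 2b->2: ok.
bbaa: 3a undefined. 3a->0: ok.
bbab: 3b undefined. 3b->0: ok.
All examples now run through 4 states with every (state, symbol) defined. Accept strings end in {1,2}, Reject strings end in {0}; accept={1,2}.

states=4 start=0 accept={1,2} delta: 0a->0 0b->1 1a->1 1b->2 2a->3 2b->2 3a->0 3b->0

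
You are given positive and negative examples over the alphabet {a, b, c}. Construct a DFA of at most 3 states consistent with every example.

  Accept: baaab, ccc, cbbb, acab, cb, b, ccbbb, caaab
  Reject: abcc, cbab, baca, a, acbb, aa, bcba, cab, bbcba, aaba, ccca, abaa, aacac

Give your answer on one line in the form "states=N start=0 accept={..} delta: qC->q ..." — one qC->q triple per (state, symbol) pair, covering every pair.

State merging on the prefix tree: take the shortest (then alphabetical) example prefix whose next move is undefined and point that move at state 0, else 1, else 2, ...; a target is out if some Accept/Reject pair would then sit in one state with the same input left (inseparable). If every existing state is out, open a new one.
a: 0a undefined. 0a->0: no, acab/cab meet in 0 with "cab" left. Open state 1: 0a->1.
b: 0b undefined. 0b->0: ok.
c: 0c undefined. 0c->0: ok.
aa: 1a undefined. 1a->0: no, baaab/cbab meet in 1 with "b" left. 1a->1: no, baaab/cbab meet in 1 with "b" left. Open state 2: 1a->2.
ab: 1b undefined. 1b->0: no, ccc/abcc meet in 0. 1b->1: ok.
ac: 1c undefined. 1c->0: no, ccc/abcc meet in 0. 1c->1: ok.
aab: 2b undefined. 2b->0: ok.
aac: 2c undefined. 2c->0: ok.
abaa: 2a undefined. 2a->0: no, baaab/abaa meet in 0. 2a->1: no, baaab/abcc meet in 1. 2a->2: ok.
All examples now run through 3 states with every (state, symbol) defined. Accept strings end in {0}, Reject strings end in {1,2}; accept={0}.

states=3 start=0 accept={0} delta: 0a->1 0b->0 0c->0 1a->2 1b->1 1c->1 2a->2 2b->0 2c->0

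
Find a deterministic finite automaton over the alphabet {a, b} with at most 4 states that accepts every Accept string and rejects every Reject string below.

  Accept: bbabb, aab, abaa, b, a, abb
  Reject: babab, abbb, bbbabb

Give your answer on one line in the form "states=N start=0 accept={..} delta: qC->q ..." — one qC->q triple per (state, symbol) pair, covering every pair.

State merging on the prefix tree: take the shortest (then alphabetical) example prefix whose next move is undefined and point that move at state 0, else 1, else 2, ...; a target is out if some Accept/Reject pair would then sit in one state with the same input left (inseparable). If every existing state is out, open a new one.
a: 0a undefined. 0a->0: ok.
b: 0b undefined. 0b->0: no, bbabb/babab meet in 0. Open state 1: 0b->1.
ba: 1a undefined. 1a->0: no, aab/babab meet in 1. 1a->1: ok.
bb: 1b undefined. 1b->0: no, aab/babab meet in 1. 1b->1: no, bbabb/babab meet in 1. Open state 2: 1b->2.
bba: 2a undefined. 2a->0: no, aab/babab meet in 1. 2a->1: no, bbabb/abbb meet in 2 with "b" left. 2a->2: ok.
bbb: 2b undefined. 2b->0: no, a/babab meet in 0. 2b->1: no, aab/babab meet in 1. 2b->2: no, bbabb/babab meet in 2. Open state 3: 2b->3.
bbba: 3a undefined. 3a->0: no, abb/bbbabb meet in 2. 3a->1: ok.
bbabb: 3b undefined. 3b->0: ok.
All examples now run through 4 states with every (state, symbol) defined. Accept strings end in {0,1,2}, Reject strings end in {3}; accept={0,1,2}.

states=4 start=0 accept={0,1,2} delta: 0a->0 0b->1 1a->1 1b->2 2a->2 2b->3 3a->1 3b->0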